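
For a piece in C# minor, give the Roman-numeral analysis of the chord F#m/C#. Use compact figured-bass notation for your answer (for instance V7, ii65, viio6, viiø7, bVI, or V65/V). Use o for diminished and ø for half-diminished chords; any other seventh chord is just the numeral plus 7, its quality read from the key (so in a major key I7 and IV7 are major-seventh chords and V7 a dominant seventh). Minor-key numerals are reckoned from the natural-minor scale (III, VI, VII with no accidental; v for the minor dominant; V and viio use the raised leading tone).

Stacked in thirds the chord is F#-A-C#: a minor triad on F#.
In C# minor, F# is the subdominant; the diatonic minor triad there is iv.
With C# in the bass the chord is in second inversion, so the figured bass is 64.

iv64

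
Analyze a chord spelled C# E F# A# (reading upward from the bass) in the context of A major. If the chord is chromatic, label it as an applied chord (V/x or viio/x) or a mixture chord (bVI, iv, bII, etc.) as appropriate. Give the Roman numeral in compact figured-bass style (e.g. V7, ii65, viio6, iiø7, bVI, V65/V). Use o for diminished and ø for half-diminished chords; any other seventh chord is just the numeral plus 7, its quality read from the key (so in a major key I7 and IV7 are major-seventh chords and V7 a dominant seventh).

The pitches F#-A#-C#-E form a dominant seventh chord rooted on F#.
F# is not a diatonic chord root with this quality in A major, but it lies a perfect fifth above B (ii), so the chord functions as an applied dominant of ii.
With C# in the bass the chord is in second inversion, so the figured bass is 43.

V43/ii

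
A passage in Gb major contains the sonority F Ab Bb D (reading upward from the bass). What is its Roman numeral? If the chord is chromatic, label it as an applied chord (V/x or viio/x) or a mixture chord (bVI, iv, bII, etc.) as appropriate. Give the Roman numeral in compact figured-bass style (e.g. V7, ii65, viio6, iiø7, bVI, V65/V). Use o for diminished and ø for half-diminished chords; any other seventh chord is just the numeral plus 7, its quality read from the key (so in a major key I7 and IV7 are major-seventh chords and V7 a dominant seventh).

V43/vi

The pitches Bb-D-F-Ab form a dominant seventh chord rooted on Bb.
Bb is not a diatonic chord root with this quality in Gb major, but it lies a perfect fifth above Eb (vi), so the chord functions as an applied dominant of vi.
With F in the bass the chord is in second inversion, so the figured bass is 43.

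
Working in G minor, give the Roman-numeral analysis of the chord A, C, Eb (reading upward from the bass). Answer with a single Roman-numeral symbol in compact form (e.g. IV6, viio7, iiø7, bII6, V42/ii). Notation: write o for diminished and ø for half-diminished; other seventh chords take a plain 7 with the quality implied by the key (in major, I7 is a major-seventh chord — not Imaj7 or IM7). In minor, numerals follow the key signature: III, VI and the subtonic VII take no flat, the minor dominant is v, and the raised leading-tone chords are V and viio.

iio

Stacked in thirds the chord is A-C-Eb: a diminished triad on A.
In G minor, A is the supertonic; the diatonic diminished triad there is iio.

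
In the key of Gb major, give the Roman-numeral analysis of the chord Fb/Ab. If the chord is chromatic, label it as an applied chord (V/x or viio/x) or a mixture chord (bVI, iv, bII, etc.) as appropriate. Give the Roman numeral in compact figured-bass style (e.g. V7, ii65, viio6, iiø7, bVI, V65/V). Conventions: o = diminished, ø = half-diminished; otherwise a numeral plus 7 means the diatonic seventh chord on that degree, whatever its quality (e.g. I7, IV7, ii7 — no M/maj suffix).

bVII6

The pitches Fb-Ab-Cb form a major triad rooted on Fb.
Fb is the lowered seventh degree of Gb major (diatonic 7 would be F). This is a major triad on the lowered seventh degree (the subtonic), borrowed from the parallel minor.
With Ab in the bass the chord is in first inversion, so the figured bass is 6.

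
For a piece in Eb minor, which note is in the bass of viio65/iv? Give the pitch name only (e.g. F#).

The applied chord viio65/iv is rooted on G: G-Bb-Db-Fb.
The figure 65 means first inversion — the third is in the bass.

Bb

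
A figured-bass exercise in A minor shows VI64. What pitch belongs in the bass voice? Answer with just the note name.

C

VI in A minor has root F; the chord is F-A-C.
The figure 64 means second inversion — the fifth is in the bass.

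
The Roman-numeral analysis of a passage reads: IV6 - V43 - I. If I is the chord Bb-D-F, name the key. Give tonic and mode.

Bb major

The anchor chord is a major triad on Bb, labeled I.
If Bb is scale degree 1 and the mode makes that degree carry a major triad, the tonic is Bb and the mode is major.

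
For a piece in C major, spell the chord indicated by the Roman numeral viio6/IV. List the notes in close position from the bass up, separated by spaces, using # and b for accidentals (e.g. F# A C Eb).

G Bb E

The slash marks an applied leading-tone chord: viio of IV. In C major, IV is F, so the leading tone to it is E, a half step below.
Building a diminished triad on E gives E-G-Bb.
The figured bass 6 indicates first inversion, placing the third (G) in the bass: G-Bb-E.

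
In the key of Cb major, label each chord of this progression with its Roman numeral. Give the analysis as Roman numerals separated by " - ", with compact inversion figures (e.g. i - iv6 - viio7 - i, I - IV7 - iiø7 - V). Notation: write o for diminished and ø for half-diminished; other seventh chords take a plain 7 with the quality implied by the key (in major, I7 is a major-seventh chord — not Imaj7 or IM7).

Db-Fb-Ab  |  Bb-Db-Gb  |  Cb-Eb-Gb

ii - V6 - I

Db-Fb-Ab: minor triad on Db = scale degree 2 → ii.
Bb-Db-Gb has root Gb, degree 5 in Cb major, so V6.
Cb-Eb-Gb: root Cb is the tonic; major triad there is I.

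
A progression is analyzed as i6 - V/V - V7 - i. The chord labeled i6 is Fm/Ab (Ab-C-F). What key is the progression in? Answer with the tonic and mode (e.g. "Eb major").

The anchor chord is a minor triad on F, labeled i6.
If F is scale degree 1 and the mode makes that degree carry a minor triad, the tonic is F and the mode is minor.

F minor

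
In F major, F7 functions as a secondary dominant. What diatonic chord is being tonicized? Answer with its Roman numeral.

The chord is a dominant seventh chord on F.
A dominant resolves down a perfect fifth: F → Bb. In F major, Bb is scale degree 4, i.e. IV.

IV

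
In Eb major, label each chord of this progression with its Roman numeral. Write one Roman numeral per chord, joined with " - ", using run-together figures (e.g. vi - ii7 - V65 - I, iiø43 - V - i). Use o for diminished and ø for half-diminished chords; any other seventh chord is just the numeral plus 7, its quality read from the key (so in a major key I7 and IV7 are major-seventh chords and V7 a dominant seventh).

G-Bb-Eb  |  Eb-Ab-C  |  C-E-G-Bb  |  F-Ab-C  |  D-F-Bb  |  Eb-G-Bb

I6 - IV64 - V7/ii - ii - V6 - I

G-Bb-Eb: major triad on Eb = scale degree 1 → I6.
Eb-Ab-C: major triad on Ab = scale degree 4 → IV64.
C-E-G-Bb is the secondary dominant of ii (dominant seventh chord on C): V7/ii.
F-Ab-C: minor triad on F = scale degree 2 → ii.
D-F-Bb: major triad on Bb = scale degree 5 → V6.
Eb-G-Bb: major triad on Eb = scale degree 1 → I.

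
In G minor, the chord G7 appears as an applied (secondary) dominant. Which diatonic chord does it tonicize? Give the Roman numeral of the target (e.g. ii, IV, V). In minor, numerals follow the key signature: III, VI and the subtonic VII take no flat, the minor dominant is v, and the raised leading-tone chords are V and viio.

iv

The chord is a dominant seventh chord on G.
A dominant resolves down a perfect fifth: G → C. In G minor, C is scale degree 4, i.e. iv.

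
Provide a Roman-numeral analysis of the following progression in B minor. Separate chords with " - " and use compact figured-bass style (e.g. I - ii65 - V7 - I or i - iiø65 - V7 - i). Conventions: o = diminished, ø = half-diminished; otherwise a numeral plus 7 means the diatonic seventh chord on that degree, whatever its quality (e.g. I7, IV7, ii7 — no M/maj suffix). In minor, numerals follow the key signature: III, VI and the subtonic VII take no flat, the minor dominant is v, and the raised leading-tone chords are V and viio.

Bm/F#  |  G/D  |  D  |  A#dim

i64 - VI64 - III - viio

Bm/F# has root B, degree 1 in B minor, so i64.
G/D: root G is the submediant; major triad there is VI64.
D: root D is the mediant; major triad there is III.
A#dim: root A# is the leading tone; diminished triad there is viio.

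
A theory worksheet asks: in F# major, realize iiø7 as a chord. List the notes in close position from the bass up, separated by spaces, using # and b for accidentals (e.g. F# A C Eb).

G# B D F#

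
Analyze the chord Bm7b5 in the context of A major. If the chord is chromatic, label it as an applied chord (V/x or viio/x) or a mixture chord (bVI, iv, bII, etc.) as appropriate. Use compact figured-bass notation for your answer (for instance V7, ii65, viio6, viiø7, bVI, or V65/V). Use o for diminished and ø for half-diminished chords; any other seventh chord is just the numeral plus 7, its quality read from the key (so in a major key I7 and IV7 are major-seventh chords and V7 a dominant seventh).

iiø7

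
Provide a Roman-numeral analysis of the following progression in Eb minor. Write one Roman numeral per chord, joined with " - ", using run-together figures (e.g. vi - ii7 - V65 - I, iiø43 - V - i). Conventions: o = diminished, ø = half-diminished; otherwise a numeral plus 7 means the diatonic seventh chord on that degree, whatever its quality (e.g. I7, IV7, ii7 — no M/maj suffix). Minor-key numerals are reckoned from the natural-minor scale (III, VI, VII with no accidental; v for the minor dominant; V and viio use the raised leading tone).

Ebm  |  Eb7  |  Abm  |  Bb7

Ebm: root Eb is the tonic; minor triad there is i.
Eb7 is the secondary dominant of iv (dominant seventh chord on Eb): V7/iv.
Abm: minor triad on Ab = scale degree 4 → iv.
Bb7: dominant seventh chord on Bb = scale degree 5 → V7.

i - V7/iv - iv - V7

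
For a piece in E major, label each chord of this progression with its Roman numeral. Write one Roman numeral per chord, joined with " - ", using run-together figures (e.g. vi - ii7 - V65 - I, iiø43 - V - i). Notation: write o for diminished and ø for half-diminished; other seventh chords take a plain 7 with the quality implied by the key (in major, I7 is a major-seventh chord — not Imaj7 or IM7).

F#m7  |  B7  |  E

ii7 - V7 - I

F#m7: root F# is the supertonic; minor seventh chord there is ii7.
B7: dominant seventh chord on B = scale degree 5 → V7.
E: major triad on E = scale degree 1 → I.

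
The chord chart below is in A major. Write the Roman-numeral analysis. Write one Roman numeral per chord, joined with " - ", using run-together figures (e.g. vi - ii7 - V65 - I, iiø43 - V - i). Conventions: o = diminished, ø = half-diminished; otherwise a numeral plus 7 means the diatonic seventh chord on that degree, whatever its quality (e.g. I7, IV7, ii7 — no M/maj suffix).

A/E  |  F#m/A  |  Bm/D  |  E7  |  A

I64 - vi6 - ii6 - V7 - I

A/E: major triad on A = scale degree 1 → I64.
F#m/A: minor triad on F# = scale degree 6 → vi6.
Bm/D: root B is the supertonic; minor triad there is ii6.
E7: root E is the dominant; dominant seventh chord there is V7.
A: major triad on A = scale degree 1 → I.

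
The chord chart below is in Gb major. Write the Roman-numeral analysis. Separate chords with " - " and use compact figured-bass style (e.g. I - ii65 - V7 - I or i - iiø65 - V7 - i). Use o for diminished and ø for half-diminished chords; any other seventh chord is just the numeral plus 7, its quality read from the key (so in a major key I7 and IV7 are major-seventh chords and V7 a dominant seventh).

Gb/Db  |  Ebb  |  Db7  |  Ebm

I64 - bVI - V7 - vi

Gb/Db: root Gb is the tonic; major triad there is I64.
Ebb: major triad on Ebb — chromatic; bVI (borrowed from the parallel minor).
Db7 has root Db, degree 5 in Gb major, so V7.
Ebm: minor triad on Eb = scale degree 6 → vi.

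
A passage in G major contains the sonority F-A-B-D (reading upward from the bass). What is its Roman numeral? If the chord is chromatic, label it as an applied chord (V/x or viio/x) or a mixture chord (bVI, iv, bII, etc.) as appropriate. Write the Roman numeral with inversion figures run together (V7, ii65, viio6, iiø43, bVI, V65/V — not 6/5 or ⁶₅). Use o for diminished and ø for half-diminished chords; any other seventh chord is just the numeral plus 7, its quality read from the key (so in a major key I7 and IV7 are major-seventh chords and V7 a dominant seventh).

The pitches B-D-F-A form a half-diminished seventh chord rooted on B.
B sits a half step below C (IV in G major); a diminished chord there is the applied leading-tone chord of IV.
With F in the bass the chord is in second inversion, so the figured bass is 43.

viiø43/IV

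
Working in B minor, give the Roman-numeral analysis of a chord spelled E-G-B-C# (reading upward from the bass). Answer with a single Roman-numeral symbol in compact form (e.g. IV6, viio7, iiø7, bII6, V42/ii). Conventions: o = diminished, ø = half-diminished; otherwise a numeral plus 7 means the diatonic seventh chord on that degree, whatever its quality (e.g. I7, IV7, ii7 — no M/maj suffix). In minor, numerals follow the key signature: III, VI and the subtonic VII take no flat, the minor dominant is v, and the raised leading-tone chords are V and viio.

iiø65

Stacked in thirds the chord is C#-E-G-B: a half-diminished seventh chord on C#.
In B minor, C# is the supertonic; the diatonic half-diminished seventh chord there is iiø7.
With E in the bass the chord is in first inversion, so the figured bass is 65.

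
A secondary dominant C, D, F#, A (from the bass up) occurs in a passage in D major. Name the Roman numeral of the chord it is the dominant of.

The chord is a dominant seventh chord on D.
A dominant resolves down a perfect fifth: D → G. In D major, G is scale degree 4, i.e. IV.

IV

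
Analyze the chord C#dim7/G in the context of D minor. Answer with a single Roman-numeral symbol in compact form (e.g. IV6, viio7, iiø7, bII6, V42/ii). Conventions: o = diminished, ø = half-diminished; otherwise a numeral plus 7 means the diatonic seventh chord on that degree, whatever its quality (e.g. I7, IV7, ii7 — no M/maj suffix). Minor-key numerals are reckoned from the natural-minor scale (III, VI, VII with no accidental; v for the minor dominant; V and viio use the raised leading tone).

viio43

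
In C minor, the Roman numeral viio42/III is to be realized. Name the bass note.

Cb

The applied chord viio42/III is rooted on D: D-F-Ab-Cb.
The figure 42 means third inversion — the seventh is in the bass.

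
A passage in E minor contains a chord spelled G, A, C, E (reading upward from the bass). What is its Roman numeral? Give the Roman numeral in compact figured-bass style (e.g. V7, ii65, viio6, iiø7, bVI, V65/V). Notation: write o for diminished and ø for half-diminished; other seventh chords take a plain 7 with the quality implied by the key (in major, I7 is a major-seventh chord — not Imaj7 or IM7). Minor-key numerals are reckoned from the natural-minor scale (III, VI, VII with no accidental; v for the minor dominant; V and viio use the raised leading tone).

Stacked in thirds the chord is A-C-E-G: a minor seventh chord on A.
A is scale degree 4 in E minor, and a minor seventh chord on that degree is written iv7.
With G in the bass the chord is in third inversion, so the figured bass is 42.

iv42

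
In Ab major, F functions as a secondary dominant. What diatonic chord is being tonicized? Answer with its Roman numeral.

The chord is a major triad on F.
A dominant resolves down a perfect fifth: F → Bb. In Ab major, Bb is scale degree 2, i.e. ii.

ii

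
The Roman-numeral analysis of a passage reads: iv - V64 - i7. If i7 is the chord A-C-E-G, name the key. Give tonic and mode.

A minor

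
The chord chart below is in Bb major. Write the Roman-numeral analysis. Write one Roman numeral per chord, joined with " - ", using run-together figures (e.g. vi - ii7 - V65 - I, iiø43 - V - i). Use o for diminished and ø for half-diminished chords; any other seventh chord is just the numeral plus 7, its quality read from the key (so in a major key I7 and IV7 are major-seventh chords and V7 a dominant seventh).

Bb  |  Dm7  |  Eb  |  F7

I - iii7 - IV - V7

Bb: root Bb is the tonic; major triad there is I.
Dm7 has root D, degree 3 in Bb major, so iii7.
Eb: root Eb is the subdominant; major triad there is IV.
F7: dominant seventh chord on F = scale degree 5 → V7.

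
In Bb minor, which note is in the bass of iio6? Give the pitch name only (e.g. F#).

Eb

iio in Bb minor has root C; the chord is C-Eb-Gb.
The figure 6 means first inversion — the third is in the bass.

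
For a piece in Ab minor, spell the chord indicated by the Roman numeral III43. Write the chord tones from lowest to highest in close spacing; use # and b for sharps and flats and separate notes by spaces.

Gb Bb Cb Eb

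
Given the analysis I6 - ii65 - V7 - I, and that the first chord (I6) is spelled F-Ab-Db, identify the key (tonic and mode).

Db major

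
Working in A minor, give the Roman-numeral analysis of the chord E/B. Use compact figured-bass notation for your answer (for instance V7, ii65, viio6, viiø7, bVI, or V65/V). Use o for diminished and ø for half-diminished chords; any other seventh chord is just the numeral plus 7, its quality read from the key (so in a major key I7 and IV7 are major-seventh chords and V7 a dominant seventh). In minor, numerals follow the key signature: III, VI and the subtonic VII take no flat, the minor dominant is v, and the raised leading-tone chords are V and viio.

V64

The pitches E-G#-B form a major triad rooted on E.
In A minor, E is the dominant; the diatonic major triad there is V.
With B in the bass the chord is in second inversion, so the figured bass is 64.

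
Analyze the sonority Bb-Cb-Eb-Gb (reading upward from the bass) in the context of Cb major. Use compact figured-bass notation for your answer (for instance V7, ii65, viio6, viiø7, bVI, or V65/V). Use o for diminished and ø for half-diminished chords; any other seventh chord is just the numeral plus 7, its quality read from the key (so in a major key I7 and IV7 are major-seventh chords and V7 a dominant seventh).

I42

Stacked in thirds the chord is Cb-Eb-Gb-Bb: a major seventh chord on Cb.
Cb is scale degree 1 in Cb major, and a major seventh chord on that degree is written I7.
With Bb in the bass the chord is in third inversion, so the figured bass is 42.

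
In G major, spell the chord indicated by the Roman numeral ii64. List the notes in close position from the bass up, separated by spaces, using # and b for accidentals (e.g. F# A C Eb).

The numeral's case and figure indicate a minor triad. In G major its root, scale degree 2, is A.
Stacking thirds from A gives A-C-E.
With the 64 figure the chord is in second inversion; from the bass E upward in close position it reads E-A-C.

E A C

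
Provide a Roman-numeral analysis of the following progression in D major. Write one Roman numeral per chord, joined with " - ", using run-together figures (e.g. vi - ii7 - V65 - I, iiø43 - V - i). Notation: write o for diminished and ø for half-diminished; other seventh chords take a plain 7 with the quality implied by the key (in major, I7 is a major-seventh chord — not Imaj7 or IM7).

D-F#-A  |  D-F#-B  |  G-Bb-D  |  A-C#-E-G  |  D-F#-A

D-F#-A has root D, degree 1 in D major, so I.
D-F#-B: minor triad on B = scale degree 6 → vi6.
G-Bb-D is non-diatonic — iv, a mixture chord from D minor.
A-C#-E-G: dominant seventh chord on A = scale degree 5 → V7.
D-F#-A: root D is the tonic; major triad there is I.

I - vi6 - iv - V7 - I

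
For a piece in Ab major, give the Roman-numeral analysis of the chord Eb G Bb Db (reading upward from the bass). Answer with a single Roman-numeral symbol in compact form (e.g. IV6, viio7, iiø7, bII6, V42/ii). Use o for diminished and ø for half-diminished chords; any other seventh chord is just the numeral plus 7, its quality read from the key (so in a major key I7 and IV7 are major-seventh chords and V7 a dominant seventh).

The pitches Eb-G-Bb-Db form a dominant seventh chord rooted on Eb.
In Ab major, Eb is the dominant; the diatonic dominant seventh chord there is V7.

V7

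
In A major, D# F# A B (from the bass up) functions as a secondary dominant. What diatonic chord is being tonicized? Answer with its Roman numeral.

The chord is a dominant seventh chord on B.
A dominant resolves down a perfect fifth: B → E. In A major, E is scale degree 5, i.e. V.

V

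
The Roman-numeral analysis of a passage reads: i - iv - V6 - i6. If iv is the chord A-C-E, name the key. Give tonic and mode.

E minor

The anchor chord is a minor triad on A, labeled iv.
Counting down 3 scale steps from A places the tonic on E; a minor triad on degree 4 is diatonic only in minor.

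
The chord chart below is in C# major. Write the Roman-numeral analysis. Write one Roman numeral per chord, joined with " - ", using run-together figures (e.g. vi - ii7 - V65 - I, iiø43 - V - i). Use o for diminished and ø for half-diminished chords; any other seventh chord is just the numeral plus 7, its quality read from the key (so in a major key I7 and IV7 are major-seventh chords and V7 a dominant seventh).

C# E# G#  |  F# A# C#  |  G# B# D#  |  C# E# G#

I - IV - V - I

C#-E#-G#: major triad on C# = scale degree 1 → I.
F#-A#-C#: major triad on F# = scale degree 4 → IV.
G#-B#-D#: major triad on G# = scale degree 5 → V.
C#-E#-G#: root C# is the tonic; major triad there is I.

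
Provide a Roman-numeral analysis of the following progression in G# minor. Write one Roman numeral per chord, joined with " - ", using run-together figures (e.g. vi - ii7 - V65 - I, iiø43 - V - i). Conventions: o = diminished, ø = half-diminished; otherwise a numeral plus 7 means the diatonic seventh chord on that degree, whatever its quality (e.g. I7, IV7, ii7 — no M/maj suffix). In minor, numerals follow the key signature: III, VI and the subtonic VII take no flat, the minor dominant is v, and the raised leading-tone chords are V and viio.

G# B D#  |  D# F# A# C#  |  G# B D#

G#-B-D#: minor triad on G# = scale degree 1 → i.
D#-F#-A#-C# has root D#, degree 5 in G# minor, so v7.
G#-B-D# has root G#, degree 1 in G# minor, so i.

i - v7 - i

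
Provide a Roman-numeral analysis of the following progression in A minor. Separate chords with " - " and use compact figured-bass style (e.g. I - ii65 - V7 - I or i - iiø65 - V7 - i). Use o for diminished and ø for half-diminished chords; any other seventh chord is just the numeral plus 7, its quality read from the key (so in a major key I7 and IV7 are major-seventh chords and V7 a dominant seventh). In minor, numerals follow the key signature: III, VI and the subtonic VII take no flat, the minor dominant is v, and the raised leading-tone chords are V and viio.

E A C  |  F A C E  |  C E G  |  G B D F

i64 - VI7 - III - VII7

E-A-C: minor triad on A = scale degree 1 → i64.
F-A-C-E has root F, degree 6 in A minor, so VI7.
C-E-G: root C is the mediant; major triad there is III.
G-B-D-F has root G, degree 7 in A minor, so VII7.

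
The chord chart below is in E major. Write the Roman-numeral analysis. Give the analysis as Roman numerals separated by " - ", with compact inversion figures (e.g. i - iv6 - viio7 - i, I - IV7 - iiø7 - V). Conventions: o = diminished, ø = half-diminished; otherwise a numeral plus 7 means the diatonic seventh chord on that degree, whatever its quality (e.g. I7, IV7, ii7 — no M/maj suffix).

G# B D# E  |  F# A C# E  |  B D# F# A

G#-B-D#-E: root E is the tonic; major seventh chord there is I65.
F#-A-C#-E: minor seventh chord on F# = scale degree 2 → ii7.
B-D#-F#-A: root B is the dominant; dominant seventh chord there is V7.

I65 - ii7 - V7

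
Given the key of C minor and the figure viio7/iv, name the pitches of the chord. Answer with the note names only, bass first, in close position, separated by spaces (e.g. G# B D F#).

E G Bb Db

viio7/iv is a secondary leading-tone chord. The target iv is F in C minor; the applied chord is rooted a semitone below, on E.
Building a fully diminished seventh chord on E gives E-G-Bb-Db.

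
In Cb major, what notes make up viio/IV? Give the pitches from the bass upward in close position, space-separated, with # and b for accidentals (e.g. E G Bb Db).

Eb Gb Bbb

The slash marks an applied leading-tone chord: viio of IV. In Cb major, IV is Fb, so the leading tone to it is Eb, a half step below.
Building a diminished triad on Eb gives Eb-Gb-Bbb.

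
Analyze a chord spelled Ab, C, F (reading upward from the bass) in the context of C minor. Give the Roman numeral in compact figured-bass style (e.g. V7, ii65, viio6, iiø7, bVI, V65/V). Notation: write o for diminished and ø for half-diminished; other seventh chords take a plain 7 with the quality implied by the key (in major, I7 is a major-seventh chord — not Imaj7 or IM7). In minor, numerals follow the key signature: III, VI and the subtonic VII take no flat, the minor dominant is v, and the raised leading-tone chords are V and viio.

Stacked in thirds the chord is F-Ab-C: a minor triad on F.
In C minor, F is the subdominant; the diatonic minor triad there is iv.
With Ab in the bass the chord is in first inversion, so the figured bass is 6.

iv6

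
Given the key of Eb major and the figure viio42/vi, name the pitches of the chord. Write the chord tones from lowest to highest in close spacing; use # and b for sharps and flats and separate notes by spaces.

viio42/vi is a secondary leading-tone chord. The target vi is C in Eb major; the applied chord is rooted a semitone below, on B.
Building a fully diminished seventh chord on B gives B-D-F-Ab.
The figured bass 42 indicates third inversion, placing the seventh (Ab) in the bass: Ab-B-D-F.

Ab B D F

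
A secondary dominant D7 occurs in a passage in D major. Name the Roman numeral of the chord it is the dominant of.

IV

The chord is a dominant seventh chord on D.
A dominant resolves down a perfect fifth: D → G. In D major, G is scale degree 4, i.e. IV.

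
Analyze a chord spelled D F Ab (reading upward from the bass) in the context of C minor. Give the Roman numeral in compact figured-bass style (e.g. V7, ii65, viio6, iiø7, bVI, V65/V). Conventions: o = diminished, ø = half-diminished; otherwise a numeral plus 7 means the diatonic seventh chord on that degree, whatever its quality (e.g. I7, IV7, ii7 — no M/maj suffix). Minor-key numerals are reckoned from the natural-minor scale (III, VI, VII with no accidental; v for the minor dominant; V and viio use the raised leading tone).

iio

The pitches D-F-Ab form a diminished triad rooted on D.
D is scale degree 2 in C minor, and a diminished triad on that degree is written iio.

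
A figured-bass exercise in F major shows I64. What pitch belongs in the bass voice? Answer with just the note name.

C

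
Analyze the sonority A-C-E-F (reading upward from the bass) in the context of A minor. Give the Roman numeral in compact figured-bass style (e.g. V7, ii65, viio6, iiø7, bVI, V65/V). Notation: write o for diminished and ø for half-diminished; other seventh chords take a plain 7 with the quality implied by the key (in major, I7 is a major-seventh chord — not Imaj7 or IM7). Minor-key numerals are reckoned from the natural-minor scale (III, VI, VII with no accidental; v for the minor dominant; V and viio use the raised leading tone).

Stacked in thirds the chord is F-A-C-E: a major seventh chord on F.
F is scale degree 6 in A minor, and a major seventh chord on that degree is written VI7.
With A in the bass the chord is in first inversion, so the figured bass is 65.

VI65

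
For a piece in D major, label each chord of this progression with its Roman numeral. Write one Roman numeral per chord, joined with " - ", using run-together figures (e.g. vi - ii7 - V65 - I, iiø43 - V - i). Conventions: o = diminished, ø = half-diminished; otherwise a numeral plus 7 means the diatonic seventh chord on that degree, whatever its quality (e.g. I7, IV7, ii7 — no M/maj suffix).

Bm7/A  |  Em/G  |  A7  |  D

vi42 - ii6 - V7 - I

Bm7/A: root B is the submediant; minor seventh chord there is vi42.
Em/G: minor triad on E = scale degree 2 → ii6.
A7 has root A, degree 5 in D major, so V7.
D has root D, degree 1 in D major, so I.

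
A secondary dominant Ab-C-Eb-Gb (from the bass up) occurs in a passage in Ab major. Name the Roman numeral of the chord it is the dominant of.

The chord is a dominant seventh chord on Ab.
A dominant resolves down a perfect fifth: Ab → Db. In Ab major, Db is scale degree 4, i.e. IV.

IV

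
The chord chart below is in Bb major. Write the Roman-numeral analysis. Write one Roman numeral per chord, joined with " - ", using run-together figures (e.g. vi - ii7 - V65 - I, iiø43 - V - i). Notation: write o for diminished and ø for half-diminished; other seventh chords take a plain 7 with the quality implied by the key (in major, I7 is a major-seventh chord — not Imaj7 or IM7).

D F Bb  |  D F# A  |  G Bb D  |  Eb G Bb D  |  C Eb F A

I6 - V/vi - vi - IV7 - V43

D-F-Bb: root Bb is the tonic; major triad there is I6.
D-F#-A: chromatic; D is V of vi, so V/vi.
G-Bb-D: root G is the submediant; minor triad there is vi.
Eb-G-Bb-D: root Eb is the subdominant; major seventh chord there is IV7.
C-Eb-F-A has root F, degree 5 in Bb major, so V43.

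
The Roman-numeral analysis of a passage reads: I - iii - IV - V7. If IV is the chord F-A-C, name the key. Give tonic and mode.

C major

IV is given as F-A-C — a major triad with root F.
IV on F implies F is the subdominant; that puts the tonic at C, and the uppercase numeral fits major mode.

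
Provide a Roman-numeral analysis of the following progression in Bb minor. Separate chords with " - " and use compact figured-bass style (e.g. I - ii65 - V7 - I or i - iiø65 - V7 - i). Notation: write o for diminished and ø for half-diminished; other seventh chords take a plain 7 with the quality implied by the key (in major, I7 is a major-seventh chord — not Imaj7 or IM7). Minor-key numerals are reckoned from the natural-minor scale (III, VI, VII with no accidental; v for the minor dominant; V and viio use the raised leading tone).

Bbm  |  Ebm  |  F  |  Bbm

i - iv - V - i

Bbm: minor triad on Bb = scale degree 1 → i.
Ebm: minor triad on Eb = scale degree 4 → iv.
F: root F is the dominant; major triad there is V.
Bbm has root Bb, degree 1 in Bb minor, so i.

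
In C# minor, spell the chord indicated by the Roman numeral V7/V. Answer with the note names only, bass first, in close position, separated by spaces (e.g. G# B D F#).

The slash means an applied dominant: we want the dominant of V. In C# minor, V is G# major, and its dominant is built on D#.
Building a dominant seventh chord on D# gives D#-F##-A#-C#.

D# F## A# C#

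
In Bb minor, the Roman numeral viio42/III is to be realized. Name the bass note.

Bbb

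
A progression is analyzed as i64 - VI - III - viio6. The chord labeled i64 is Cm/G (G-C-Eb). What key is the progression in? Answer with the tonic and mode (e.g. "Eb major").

C minor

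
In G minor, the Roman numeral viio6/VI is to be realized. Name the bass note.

F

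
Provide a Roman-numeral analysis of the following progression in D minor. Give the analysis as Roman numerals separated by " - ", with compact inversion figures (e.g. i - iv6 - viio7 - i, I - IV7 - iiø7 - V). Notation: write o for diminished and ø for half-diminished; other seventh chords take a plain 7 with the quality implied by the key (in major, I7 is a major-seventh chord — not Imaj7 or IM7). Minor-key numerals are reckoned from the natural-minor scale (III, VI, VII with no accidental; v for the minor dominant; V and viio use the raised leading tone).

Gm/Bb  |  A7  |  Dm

iv6 - V7 - i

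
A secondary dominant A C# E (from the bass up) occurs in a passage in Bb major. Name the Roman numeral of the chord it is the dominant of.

The chord is a major triad on A.
A dominant resolves down a perfect fifth: A → D. In Bb major, D is scale degree 3, i.e. iii.

iii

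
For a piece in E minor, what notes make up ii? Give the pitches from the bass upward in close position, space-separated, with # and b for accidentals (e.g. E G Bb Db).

F# A C#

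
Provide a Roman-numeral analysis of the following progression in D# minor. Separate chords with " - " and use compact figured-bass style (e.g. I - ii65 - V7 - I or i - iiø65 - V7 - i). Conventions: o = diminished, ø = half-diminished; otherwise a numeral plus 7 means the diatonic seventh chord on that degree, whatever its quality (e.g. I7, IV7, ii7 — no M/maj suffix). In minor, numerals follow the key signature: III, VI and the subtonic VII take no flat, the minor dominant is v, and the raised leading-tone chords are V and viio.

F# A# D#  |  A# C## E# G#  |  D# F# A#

i6 - V7 - i

F#-A#-D#: minor triad on D# = scale degree 1 → i6.
A#-C##-E#-G#: root A# is the dominant; dominant seventh chord there is V7.
D#-F#-A# has root D#, degree 1 in D# minor, so i.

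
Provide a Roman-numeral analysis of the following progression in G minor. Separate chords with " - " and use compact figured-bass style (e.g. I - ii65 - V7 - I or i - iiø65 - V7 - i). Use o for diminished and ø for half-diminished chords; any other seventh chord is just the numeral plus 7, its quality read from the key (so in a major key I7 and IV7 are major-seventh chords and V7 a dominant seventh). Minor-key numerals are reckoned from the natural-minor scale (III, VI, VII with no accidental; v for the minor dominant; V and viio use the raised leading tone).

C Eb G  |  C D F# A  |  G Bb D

C-Eb-G has root C, degree 4 in G minor, so iv.
C-D-F#-A has root D, degree 5 in G minor, so V42.
G-Bb-D: minor triad on G = scale degree 1 → i.

iv - V42 - i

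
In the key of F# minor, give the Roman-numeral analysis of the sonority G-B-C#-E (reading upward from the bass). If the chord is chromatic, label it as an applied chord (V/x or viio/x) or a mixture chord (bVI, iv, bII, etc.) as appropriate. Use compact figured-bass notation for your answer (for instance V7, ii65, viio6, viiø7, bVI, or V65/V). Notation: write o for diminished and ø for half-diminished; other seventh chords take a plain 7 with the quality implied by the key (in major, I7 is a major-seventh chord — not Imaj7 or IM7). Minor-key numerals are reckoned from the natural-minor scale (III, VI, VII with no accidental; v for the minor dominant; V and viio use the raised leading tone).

viiø43/VI

The pitches C#-E-G-B form a half-diminished seventh chord rooted on C#.
C# sits a half step below D (VI in F# minor); a diminished chord there is the applied leading-tone chord of VI.
With G in the bass the chord is in second inversion, so the figured bass is 43.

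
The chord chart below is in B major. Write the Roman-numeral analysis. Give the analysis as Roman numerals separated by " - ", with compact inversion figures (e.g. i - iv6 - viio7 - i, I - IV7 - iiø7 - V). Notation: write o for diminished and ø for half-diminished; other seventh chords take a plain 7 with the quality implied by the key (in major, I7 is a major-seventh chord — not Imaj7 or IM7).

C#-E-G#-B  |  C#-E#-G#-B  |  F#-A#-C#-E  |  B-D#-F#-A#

C#-E-G#-B has root C#, degree 2 in B major, so ii7.
C#-E#-G#-B: a dominant seventh chord on C#, the applied dominant of V → V7/V.
F#-A#-C#-E has root F#, degree 5 in B major, so V7.
B-D#-F#-A# has root B, degree 1 in B major, so I7.

ii7 - V7/V - V7 - I7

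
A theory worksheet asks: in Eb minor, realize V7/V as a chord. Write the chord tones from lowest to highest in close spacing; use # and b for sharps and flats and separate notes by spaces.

F A C Eb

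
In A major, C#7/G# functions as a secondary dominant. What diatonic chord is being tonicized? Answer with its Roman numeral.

The chord is a dominant seventh chord on C#.
A dominant resolves down a perfect fifth: C# → F#. In A major, F# is scale degree 6, i.e. vi.

vi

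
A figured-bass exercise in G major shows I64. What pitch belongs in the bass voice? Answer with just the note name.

D

I in G major has root G; the chord is G-B-D.
The figure 64 means second inversion — the fifth is in the bass.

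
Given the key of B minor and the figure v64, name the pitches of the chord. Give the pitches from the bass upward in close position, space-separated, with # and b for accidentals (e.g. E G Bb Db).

C# F# A

The numeral's case and figure indicate a minor triad. In B minor its root, the fifth degree, is F#.
Stacking thirds from F# gives F#-A-C#.
The figured bass 64 indicates second inversion, placing the fifth (C#) in the bass: C#-F#-A.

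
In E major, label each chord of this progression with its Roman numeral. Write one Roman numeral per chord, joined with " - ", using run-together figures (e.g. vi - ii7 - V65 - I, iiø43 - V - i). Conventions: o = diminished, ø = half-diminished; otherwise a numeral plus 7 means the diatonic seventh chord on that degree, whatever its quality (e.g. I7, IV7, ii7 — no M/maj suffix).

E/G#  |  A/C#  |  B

I6 - IV6 - V

E/G#: root E is the tonic; major triad there is I6.
A/C#: major triad on A = scale degree 4 → IV6.
B: root B is the dominant; major triad there is V.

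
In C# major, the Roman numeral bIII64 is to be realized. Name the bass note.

B

bIII in C# major has root E; the chord is E-G#-B.
The figure 64 means second inversion — the fifth is in the bass.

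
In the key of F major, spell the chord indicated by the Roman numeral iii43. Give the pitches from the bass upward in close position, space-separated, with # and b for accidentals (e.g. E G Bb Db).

In F major, scale degree 3 is A, and the diatonic chord built there is a minor seventh chord.
That chord is spelled A-C-E-G.
With the 43 figure the chord is in second inversion; from the bass E upward in close position it reads E-G-A-C.

E G A C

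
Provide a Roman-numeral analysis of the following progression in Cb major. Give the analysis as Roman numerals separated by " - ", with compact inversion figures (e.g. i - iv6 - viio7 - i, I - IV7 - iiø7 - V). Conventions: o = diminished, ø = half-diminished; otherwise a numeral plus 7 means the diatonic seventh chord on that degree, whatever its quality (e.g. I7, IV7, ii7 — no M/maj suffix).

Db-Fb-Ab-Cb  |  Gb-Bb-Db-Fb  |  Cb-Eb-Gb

Db-Fb-Ab-Cb: root Db is the supertonic; minor seventh chord there is ii7.
Gb-Bb-Db-Fb: dominant seventh chord on Gb = scale degree 5 → V7.
Cb-Eb-Gb: root Cb is the tonic; major triad there is I.

ii7 - V7 - I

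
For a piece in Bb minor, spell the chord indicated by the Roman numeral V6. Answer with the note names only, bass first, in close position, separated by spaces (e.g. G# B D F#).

A C F

In Bb minor, scale degree 5 is F. The dominant is major (leading tone raised), so V is a major triad.
Stacking thirds from F gives F-A-C.
With the 6 figure the chord is in first inversion; from the bass A upward in close position it reads A-C-F.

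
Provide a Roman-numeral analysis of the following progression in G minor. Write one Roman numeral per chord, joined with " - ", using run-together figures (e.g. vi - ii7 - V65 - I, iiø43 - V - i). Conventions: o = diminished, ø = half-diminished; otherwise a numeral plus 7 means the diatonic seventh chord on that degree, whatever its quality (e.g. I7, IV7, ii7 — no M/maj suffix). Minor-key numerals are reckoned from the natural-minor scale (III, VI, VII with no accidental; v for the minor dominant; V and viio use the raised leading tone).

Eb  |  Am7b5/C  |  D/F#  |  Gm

VI - iiø65 - V6 - i

Eb has root Eb, degree 6 in G minor, so VI.
Am7b5/C has root A, degree 2 in G minor, so iiø65.
D/F#: major triad on D = scale degree 5 → V6.
Gm has root G, degree 1 in G minor, so i.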